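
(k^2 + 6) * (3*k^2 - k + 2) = 3*k^4 - k^3 + 20*k^2 - 6*k + 12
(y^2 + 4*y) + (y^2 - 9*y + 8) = 2*y^2 - 5*y + 8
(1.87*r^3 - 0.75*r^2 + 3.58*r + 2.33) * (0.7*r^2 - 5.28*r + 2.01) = 1.309*r^5 - 10.3986*r^4 + 10.2247*r^3 - 18.7789*r^2 - 5.1066*r + 4.6833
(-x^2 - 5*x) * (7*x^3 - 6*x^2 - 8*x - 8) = -7*x^5 - 29*x^4 + 38*x^3 + 48*x^2 + 40*x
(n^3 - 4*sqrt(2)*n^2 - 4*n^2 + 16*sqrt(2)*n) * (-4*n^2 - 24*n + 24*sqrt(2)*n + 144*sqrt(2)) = -4*n^5 - 8*n^4 + 40*sqrt(2)*n^4 - 96*n^3 + 80*sqrt(2)*n^3 - 960*sqrt(2)*n^2 - 384*n^2 + 4608*n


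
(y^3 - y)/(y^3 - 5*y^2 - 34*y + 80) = (y^3 - y)/(y^3 - 5*y^2 - 34*y + 80)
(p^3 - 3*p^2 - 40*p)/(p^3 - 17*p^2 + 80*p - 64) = p*(p + 5)/(p^2 - 9*p + 8)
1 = 1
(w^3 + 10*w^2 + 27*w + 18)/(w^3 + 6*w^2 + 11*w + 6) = (w + 6)/(w + 2)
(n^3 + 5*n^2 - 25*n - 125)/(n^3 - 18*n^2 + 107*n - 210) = (n^2 + 10*n + 25)/(n^2 - 13*n + 42)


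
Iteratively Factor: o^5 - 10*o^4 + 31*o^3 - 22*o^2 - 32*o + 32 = (o - 1)*(o^4 - 9*o^3 + 22*o^2 - 32) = (o - 1)*(o + 1)*(o^3 - 10*o^2 + 32*o - 32) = (o - 4)*(o - 1)*(o + 1)*(o^2 - 6*o + 8) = (o - 4)^2*(o - 1)*(o + 1)*(o - 2)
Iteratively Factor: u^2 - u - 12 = (u - 4)*(u + 3)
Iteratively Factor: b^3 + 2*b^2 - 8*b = (b)*(b^2 + 2*b - 8) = b*(b + 4)*(b - 2)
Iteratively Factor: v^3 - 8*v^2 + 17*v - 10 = (v - 5)*(v^2 - 3*v + 2) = (v - 5)*(v - 1)*(v - 2)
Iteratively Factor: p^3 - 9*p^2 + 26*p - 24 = (p - 4)*(p^2 - 5*p + 6) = (p - 4)*(p - 3)*(p - 2)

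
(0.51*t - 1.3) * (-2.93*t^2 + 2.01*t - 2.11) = -1.4943*t^3 + 4.8341*t^2 - 3.6891*t + 2.743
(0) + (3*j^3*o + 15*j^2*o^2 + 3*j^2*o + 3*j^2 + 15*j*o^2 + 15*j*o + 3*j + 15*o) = 3*j^3*o + 15*j^2*o^2 + 3*j^2*o + 3*j^2 + 15*j*o^2 + 15*j*o + 3*j + 15*o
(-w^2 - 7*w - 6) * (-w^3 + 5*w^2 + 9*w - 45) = w^5 + 2*w^4 - 38*w^3 - 48*w^2 + 261*w + 270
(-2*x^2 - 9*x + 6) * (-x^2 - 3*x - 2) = 2*x^4 + 15*x^3 + 25*x^2 - 12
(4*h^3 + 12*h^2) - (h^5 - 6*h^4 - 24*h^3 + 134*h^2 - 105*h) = -h^5 + 6*h^4 + 28*h^3 - 122*h^2 + 105*h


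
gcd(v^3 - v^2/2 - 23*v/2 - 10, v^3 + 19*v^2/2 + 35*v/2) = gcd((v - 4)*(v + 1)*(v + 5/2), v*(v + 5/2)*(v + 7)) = v + 5/2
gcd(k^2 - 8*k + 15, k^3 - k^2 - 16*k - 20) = k - 5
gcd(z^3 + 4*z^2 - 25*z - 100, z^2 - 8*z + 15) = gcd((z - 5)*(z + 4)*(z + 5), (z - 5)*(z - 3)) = z - 5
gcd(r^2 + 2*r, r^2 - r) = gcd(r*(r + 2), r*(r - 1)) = r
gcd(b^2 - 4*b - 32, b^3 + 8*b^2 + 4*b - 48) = b + 4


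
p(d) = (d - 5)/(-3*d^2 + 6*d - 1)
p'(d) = (d - 5)*(6*d - 6)/(-3*d^2 + 6*d - 1)^2 + 1/(-3*d^2 + 6*d - 1)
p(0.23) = -21.55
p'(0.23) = 454.50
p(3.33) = 0.12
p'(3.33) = -0.18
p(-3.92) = 0.13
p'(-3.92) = 0.04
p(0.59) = -2.95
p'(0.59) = 5.52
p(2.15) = 1.45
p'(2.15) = -5.59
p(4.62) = 0.01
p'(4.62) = -0.03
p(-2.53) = 0.21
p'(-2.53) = 0.10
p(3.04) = 0.19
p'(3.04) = -0.31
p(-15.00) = 0.03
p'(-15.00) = 0.00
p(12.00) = -0.02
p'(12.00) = 0.00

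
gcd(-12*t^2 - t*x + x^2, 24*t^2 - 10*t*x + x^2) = -4*t + x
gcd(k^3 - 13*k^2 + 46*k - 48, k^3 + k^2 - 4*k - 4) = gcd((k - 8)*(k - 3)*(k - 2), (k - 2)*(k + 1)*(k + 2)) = k - 2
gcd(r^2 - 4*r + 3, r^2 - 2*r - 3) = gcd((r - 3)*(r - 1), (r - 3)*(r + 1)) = r - 3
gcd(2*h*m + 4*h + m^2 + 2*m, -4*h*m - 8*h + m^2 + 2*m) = m + 2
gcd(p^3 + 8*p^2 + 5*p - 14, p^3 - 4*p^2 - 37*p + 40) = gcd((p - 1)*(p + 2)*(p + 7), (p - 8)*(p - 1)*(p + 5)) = p - 1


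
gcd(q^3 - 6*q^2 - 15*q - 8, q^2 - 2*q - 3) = q + 1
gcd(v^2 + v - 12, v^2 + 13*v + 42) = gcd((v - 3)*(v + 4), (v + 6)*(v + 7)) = 1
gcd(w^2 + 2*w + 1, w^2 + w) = w + 1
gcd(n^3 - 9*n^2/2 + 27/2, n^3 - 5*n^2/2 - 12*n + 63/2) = n^2 - 6*n + 9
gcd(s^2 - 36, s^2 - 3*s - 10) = 1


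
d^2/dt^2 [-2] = 0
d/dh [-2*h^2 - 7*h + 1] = -4*h - 7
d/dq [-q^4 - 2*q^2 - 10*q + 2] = -4*q^3 - 4*q - 10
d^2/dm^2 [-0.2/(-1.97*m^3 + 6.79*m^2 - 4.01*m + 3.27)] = ((2.716 - 2.364*m)*(1.97*m^3 - 6.79*m^2 + 4.01*m - 3.27) + 0.2*(5.91*m^2 - 13.58*m + 4.01)*(11.82*m^2 - 27.16*m + 8.02))/(1.97*m^3 - 6.79*m^2 + 4.01*m - 3.27)^3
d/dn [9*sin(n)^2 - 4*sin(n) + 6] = 2*(9*sin(n) - 2)*cos(n)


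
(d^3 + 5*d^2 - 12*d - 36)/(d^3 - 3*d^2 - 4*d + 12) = (d + 6)/(d - 2)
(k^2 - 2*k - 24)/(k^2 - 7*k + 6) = (k + 4)/(k - 1)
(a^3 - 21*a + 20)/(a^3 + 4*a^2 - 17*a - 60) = (a - 1)/(a + 3)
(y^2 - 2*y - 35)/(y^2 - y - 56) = (-y^2 + 2*y + 35)/(-y^2 + y + 56)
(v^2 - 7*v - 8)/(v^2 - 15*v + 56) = (v + 1)/(v - 7)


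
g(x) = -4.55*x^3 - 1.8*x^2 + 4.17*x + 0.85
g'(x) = -13.65*x^2 - 3.6*x + 4.17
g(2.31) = -55.21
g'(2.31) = -76.98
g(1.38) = -8.78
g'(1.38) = -26.79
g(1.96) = -32.15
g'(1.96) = -55.32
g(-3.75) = 199.84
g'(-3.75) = -174.28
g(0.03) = 0.97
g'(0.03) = 4.05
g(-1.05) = -0.25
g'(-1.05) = -7.10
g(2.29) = -53.68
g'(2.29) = -75.66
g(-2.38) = 42.07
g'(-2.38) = -64.58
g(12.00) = -8070.71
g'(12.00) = -2004.63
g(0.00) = 0.85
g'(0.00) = 4.17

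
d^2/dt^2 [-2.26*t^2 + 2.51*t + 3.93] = -4.52000000000000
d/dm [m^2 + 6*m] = 2*m + 6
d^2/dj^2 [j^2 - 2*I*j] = 2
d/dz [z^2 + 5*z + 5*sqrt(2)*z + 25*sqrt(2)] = 2*z + 5 + 5*sqrt(2)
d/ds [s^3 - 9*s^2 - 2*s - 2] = 3*s^2 - 18*s - 2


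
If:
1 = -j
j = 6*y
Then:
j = -1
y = -1/6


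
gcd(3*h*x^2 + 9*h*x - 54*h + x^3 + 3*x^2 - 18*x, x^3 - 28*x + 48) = x + 6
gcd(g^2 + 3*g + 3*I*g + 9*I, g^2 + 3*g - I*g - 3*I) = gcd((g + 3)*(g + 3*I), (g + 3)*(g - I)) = g + 3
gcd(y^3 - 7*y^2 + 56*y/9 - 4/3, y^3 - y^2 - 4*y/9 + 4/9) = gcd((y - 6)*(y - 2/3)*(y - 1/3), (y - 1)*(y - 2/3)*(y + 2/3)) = y - 2/3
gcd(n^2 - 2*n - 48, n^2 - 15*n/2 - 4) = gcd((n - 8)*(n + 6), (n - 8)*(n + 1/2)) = n - 8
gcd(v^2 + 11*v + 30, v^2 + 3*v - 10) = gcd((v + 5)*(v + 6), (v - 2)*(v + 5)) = v + 5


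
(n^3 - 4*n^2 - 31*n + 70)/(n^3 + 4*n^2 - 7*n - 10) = (n - 7)/(n + 1)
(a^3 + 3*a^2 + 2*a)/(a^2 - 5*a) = (a^2 + 3*a + 2)/(a - 5)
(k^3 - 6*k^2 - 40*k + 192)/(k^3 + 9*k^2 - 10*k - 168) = (k - 8)/(k + 7)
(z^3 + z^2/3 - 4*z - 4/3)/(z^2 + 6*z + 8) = (3*z^2 - 5*z - 2)/(3*(z + 4))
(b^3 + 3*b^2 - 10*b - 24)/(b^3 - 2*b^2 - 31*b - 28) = (b^2 - b - 6)/(b^2 - 6*b - 7)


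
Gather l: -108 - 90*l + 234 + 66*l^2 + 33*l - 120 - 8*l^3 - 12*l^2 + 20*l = -8*l^3 + 54*l^2 - 37*l + 6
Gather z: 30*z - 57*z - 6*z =-33*z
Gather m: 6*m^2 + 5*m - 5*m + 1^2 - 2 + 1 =6*m^2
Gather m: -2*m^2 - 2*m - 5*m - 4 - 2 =-2*m^2 - 7*m - 6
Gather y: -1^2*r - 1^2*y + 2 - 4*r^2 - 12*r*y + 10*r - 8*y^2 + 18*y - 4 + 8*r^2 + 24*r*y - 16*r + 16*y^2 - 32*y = 4*r^2 - 7*r + 8*y^2 + y*(12*r - 15) - 2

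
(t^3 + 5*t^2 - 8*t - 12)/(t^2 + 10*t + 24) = (t^2 - t - 2)/(t + 4)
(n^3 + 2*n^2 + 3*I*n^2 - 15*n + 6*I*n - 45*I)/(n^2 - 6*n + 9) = (n^2 + n*(5 + 3*I) + 15*I)/(n - 3)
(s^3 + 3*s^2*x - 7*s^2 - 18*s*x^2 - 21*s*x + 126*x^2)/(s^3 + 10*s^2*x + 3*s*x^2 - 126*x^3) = (s - 7)/(s + 7*x)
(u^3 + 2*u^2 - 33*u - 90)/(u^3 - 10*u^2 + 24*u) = (u^2 + 8*u + 15)/(u*(u - 4))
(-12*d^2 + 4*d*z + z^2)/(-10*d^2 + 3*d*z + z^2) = (6*d + z)/(5*d + z)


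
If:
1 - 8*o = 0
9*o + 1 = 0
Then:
No Solution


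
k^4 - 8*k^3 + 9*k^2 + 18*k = k*(k - 6)*(k - 3)*(k + 1)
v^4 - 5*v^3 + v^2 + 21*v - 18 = (v - 3)^2*(v - 1)*(v + 2)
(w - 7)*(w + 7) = w^2 - 49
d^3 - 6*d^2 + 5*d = d*(d - 5)*(d - 1)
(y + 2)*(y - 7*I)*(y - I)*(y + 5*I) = y^4 + 2*y^3 - 3*I*y^3 + 33*y^2 - 6*I*y^2 + 66*y - 35*I*y - 70*I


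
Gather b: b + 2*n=b + 2*n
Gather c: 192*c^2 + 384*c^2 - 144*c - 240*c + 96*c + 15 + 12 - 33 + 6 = 576*c^2 - 288*c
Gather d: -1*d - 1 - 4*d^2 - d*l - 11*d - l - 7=-4*d^2 + d*(-l - 12) - l - 8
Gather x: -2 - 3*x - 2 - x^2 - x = -x^2 - 4*x - 4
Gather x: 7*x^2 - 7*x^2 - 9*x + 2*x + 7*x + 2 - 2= 0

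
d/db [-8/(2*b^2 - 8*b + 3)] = 32*(b - 2)/(2*b^2 - 8*b + 3)^2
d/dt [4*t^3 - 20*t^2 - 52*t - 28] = 12*t^2 - 40*t - 52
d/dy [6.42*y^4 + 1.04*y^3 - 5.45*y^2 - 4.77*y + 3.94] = 25.68*y^3 + 3.12*y^2 - 10.9*y - 4.77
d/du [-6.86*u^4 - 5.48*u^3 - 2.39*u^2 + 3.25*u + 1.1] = -27.44*u^3 - 16.44*u^2 - 4.78*u + 3.25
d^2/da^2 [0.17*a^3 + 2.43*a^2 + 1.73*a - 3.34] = 1.02*a + 4.86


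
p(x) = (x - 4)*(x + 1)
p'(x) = 2*x - 3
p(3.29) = -3.05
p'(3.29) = 3.58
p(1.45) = -6.25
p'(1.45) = -0.10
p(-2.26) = 7.89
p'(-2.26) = -7.52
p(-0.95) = -0.25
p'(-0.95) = -4.90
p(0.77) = -5.72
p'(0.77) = -1.46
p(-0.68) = -1.50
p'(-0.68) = -4.36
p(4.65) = 3.67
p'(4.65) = 6.30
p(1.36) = -6.23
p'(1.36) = -0.28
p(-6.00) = 50.00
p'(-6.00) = -15.00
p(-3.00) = 14.00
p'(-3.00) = -9.00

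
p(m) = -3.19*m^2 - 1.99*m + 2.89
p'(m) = -6.38*m - 1.99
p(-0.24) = 3.18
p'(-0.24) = -0.46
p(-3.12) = -21.95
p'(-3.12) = 17.92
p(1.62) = -8.71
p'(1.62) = -12.33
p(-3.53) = -29.84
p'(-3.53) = 20.53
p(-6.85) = -133.16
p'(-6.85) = 41.71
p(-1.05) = 1.46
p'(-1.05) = 4.71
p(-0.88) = 2.17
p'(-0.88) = 3.62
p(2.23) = -17.41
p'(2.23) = -16.22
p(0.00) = 2.89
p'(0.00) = -1.99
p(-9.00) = -237.59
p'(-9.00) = 55.43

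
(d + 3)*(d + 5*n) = d^2 + 5*d*n + 3*d + 15*n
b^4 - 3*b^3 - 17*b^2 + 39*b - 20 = (b - 5)*(b - 1)^2*(b + 4)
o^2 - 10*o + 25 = (o - 5)^2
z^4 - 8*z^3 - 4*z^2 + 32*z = z*(z - 8)*(z - 2)*(z + 2)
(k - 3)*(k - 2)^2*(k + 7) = k^4 - 33*k^2 + 100*k - 84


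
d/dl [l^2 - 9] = 2*l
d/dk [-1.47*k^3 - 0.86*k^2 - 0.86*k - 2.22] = -4.41*k^2 - 1.72*k - 0.86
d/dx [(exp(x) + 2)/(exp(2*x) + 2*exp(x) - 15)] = (-2*(exp(x) + 1)*(exp(x) + 2) + exp(2*x) + 2*exp(x) - 15)*exp(x)/(exp(2*x) + 2*exp(x) - 15)^2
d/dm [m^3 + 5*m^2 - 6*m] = 3*m^2 + 10*m - 6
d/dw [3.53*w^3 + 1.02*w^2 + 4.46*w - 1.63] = 10.59*w^2 + 2.04*w + 4.46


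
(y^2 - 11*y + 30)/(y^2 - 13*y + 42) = (y - 5)/(y - 7)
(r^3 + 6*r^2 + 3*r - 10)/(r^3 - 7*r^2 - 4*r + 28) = (r^2 + 4*r - 5)/(r^2 - 9*r + 14)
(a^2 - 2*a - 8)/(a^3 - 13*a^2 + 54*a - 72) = (a + 2)/(a^2 - 9*a + 18)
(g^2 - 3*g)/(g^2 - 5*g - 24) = g*(3 - g)/(-g^2 + 5*g + 24)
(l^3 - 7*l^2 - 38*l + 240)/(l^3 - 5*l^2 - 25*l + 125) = (l^2 - 2*l - 48)/(l^2 - 25)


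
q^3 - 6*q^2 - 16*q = q*(q - 8)*(q + 2)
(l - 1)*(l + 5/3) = l^2 + 2*l/3 - 5/3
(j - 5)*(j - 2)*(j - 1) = j^3 - 8*j^2 + 17*j - 10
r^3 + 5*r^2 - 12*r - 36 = (r - 3)*(r + 2)*(r + 6)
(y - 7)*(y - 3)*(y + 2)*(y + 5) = y^4 - 3*y^3 - 39*y^2 + 47*y + 210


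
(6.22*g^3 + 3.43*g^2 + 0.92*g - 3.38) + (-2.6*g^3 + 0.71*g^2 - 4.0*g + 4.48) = 3.62*g^3 + 4.14*g^2 - 3.08*g + 1.1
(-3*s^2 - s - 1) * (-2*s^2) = 6*s^4 + 2*s^3 + 2*s^2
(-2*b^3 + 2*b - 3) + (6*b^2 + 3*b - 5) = -2*b^3 + 6*b^2 + 5*b - 8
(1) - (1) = 0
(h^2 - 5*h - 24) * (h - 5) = h^3 - 10*h^2 + h + 120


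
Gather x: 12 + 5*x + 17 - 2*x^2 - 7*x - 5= -2*x^2 - 2*x + 24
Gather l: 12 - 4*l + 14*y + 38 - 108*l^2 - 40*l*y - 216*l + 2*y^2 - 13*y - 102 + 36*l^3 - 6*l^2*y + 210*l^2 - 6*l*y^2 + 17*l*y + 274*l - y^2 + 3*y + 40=36*l^3 + l^2*(102 - 6*y) + l*(-6*y^2 - 23*y + 54) + y^2 + 4*y - 12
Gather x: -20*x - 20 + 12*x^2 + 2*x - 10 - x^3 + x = -x^3 + 12*x^2 - 17*x - 30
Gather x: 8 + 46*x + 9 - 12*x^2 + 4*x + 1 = -12*x^2 + 50*x + 18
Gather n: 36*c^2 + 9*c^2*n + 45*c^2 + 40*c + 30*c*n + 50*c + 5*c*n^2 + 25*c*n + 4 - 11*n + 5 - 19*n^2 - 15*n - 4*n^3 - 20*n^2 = 81*c^2 + 90*c - 4*n^3 + n^2*(5*c - 39) + n*(9*c^2 + 55*c - 26) + 9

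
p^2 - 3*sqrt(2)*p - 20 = (p - 5*sqrt(2))*(p + 2*sqrt(2))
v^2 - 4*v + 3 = (v - 3)*(v - 1)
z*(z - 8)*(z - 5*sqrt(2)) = z^3 - 8*z^2 - 5*sqrt(2)*z^2 + 40*sqrt(2)*z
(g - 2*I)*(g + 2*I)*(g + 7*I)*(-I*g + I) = -I*g^4 + 7*g^3 + I*g^3 - 7*g^2 - 4*I*g^2 + 28*g + 4*I*g - 28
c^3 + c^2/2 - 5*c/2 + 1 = (c - 1)*(c - 1/2)*(c + 2)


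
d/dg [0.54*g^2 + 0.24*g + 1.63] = 1.08*g + 0.24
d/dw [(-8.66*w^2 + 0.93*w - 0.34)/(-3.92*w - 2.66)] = (33.9472*w^2 + 46.0712*w - 3.8066)/(15.3664*w^2 + 20.8544*w + 7.0756)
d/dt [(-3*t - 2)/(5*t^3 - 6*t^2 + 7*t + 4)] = 2*(15*t^3 + 6*t^2 - 12*t + 1)/(25*t^6 - 60*t^5 + 106*t^4 - 44*t^3 + t^2 + 56*t + 16)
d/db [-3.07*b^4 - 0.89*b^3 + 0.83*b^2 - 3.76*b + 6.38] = -12.28*b^3 - 2.67*b^2 + 1.66*b - 3.76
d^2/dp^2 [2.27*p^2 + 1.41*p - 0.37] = 4.54000000000000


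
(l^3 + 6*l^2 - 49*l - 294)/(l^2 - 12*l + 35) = (l^2 + 13*l + 42)/(l - 5)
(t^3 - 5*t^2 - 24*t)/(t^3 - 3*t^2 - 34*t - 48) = t/(t + 2)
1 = 1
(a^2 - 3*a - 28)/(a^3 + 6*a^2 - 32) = (a - 7)/(a^2 + 2*a - 8)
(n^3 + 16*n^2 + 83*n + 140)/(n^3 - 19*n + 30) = (n^2 + 11*n + 28)/(n^2 - 5*n + 6)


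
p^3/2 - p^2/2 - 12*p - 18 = (p/2 + 1)*(p - 6)*(p + 3)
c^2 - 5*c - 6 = (c - 6)*(c + 1)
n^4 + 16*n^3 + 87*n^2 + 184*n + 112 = (n + 1)*(n + 4)^2*(n + 7)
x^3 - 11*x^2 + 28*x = x*(x - 7)*(x - 4)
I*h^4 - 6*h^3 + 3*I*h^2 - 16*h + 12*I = (h - I)*(h + 2*I)*(h + 6*I)*(I*h + 1)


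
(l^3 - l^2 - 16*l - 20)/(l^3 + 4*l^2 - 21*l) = (l^3 - l^2 - 16*l - 20)/(l*(l^2 + 4*l - 21))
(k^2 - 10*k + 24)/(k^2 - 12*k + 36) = (k - 4)/(k - 6)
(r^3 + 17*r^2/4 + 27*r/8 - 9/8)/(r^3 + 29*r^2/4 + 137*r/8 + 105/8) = (8*r^2 + 10*r - 3)/(8*r^2 + 34*r + 35)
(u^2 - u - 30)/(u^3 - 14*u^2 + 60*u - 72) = (u + 5)/(u^2 - 8*u + 12)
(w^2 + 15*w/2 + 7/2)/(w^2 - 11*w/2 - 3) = (w + 7)/(w - 6)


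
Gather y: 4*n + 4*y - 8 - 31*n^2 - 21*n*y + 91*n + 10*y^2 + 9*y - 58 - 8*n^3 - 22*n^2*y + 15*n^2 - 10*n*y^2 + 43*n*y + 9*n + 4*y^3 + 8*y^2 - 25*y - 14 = -8*n^3 - 16*n^2 + 104*n + 4*y^3 + y^2*(18 - 10*n) + y*(-22*n^2 + 22*n - 12) - 80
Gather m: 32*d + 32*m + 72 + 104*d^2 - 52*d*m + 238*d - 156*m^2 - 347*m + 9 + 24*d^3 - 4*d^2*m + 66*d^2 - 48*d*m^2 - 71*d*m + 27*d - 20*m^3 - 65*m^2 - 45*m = 24*d^3 + 170*d^2 + 297*d - 20*m^3 + m^2*(-48*d - 221) + m*(-4*d^2 - 123*d - 360) + 81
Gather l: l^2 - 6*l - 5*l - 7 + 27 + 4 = l^2 - 11*l + 24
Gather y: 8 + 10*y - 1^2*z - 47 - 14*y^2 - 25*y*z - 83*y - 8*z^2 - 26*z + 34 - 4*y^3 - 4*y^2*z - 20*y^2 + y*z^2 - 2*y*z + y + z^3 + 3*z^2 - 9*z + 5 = -4*y^3 + y^2*(-4*z - 34) + y*(z^2 - 27*z - 72) + z^3 - 5*z^2 - 36*z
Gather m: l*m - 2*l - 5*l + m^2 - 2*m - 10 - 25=-7*l + m^2 + m*(l - 2) - 35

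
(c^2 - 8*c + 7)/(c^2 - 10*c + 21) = (c - 1)/(c - 3)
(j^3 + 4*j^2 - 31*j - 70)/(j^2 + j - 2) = (j^2 + 2*j - 35)/(j - 1)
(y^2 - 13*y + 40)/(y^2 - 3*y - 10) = (y - 8)/(y + 2)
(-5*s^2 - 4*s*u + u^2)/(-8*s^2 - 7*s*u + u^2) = (5*s - u)/(8*s - u)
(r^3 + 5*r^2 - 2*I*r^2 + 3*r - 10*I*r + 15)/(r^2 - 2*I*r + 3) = r + 5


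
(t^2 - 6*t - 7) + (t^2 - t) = 2*t^2 - 7*t - 7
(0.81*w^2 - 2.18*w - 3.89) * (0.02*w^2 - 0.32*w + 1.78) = 0.0162*w^4 - 0.3028*w^3 + 2.0616*w^2 - 2.6356*w - 6.9242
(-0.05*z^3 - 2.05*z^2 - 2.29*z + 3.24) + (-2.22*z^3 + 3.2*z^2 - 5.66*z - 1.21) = -2.27*z^3 + 1.15*z^2 - 7.95*z + 2.03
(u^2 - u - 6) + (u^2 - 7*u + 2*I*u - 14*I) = 2*u^2 - 8*u + 2*I*u - 6 - 14*I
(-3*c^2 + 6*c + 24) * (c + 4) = -3*c^3 - 6*c^2 + 48*c + 96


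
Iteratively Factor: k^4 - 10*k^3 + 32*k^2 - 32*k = (k - 4)*(k^3 - 6*k^2 + 8*k) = k*(k - 4)*(k^2 - 6*k + 8) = k*(k - 4)*(k - 2)*(k - 4)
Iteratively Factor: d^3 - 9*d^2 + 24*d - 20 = (d - 5)*(d^2 - 4*d + 4) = (d - 5)*(d - 2)*(d - 2)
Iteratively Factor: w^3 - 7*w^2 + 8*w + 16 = (w + 1)*(w^2 - 8*w + 16) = (w - 4)*(w + 1)*(w - 4)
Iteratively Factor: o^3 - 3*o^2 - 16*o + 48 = (o - 4)*(o^2 + o - 12) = (o - 4)*(o + 4)*(o - 3)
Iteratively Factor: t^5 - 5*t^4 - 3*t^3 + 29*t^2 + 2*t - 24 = (t - 1)*(t^4 - 4*t^3 - 7*t^2 + 22*t + 24) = (t - 3)*(t - 1)*(t^3 - t^2 - 10*t - 8) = (t - 3)*(t - 1)*(t + 2)*(t^2 - 3*t - 4) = (t - 4)*(t - 3)*(t - 1)*(t + 2)*(t + 1)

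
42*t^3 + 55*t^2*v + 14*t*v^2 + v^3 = (t + v)*(6*t + v)*(7*t + v)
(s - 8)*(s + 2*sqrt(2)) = s^2 - 8*s + 2*sqrt(2)*s - 16*sqrt(2)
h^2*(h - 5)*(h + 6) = h^4 + h^3 - 30*h^2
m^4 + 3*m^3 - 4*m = m*(m - 1)*(m + 2)^2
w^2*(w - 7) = w^3 - 7*w^2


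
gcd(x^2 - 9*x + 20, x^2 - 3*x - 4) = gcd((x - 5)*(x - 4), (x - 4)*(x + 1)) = x - 4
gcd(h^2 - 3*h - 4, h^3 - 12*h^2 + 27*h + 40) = h + 1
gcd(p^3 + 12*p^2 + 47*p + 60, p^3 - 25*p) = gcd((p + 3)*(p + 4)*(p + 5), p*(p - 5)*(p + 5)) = p + 5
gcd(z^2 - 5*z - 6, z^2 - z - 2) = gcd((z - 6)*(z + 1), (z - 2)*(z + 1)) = z + 1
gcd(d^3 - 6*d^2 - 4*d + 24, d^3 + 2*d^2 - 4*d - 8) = d^2 - 4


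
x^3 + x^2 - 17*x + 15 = (x - 3)*(x - 1)*(x + 5)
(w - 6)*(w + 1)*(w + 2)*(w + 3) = w^4 - 25*w^2 - 60*w - 36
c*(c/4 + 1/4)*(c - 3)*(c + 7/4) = c^4/4 - c^3/16 - 13*c^2/8 - 21*c/16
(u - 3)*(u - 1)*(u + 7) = u^3 + 3*u^2 - 25*u + 21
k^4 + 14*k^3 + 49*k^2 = k^2*(k + 7)^2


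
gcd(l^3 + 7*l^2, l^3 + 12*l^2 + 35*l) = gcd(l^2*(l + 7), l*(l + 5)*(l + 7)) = l^2 + 7*l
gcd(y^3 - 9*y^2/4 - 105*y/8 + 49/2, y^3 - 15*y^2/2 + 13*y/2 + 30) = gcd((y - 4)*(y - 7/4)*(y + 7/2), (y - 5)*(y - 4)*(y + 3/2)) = y - 4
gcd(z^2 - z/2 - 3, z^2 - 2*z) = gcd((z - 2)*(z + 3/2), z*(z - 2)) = z - 2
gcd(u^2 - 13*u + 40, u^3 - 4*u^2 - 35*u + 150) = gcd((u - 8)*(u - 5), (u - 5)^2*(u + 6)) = u - 5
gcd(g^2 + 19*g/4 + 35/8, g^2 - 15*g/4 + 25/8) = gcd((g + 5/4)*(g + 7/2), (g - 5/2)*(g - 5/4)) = 1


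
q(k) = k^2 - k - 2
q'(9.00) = 17.00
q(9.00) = 70.00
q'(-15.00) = -31.00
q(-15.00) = 238.00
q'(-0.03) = -1.06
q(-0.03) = -1.97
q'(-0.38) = -1.76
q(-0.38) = -1.48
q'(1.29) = 1.58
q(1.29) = -1.63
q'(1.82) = 2.64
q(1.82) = -0.51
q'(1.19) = 1.38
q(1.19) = -1.77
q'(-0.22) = -1.44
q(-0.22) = -1.73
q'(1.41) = 1.82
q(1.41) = -1.42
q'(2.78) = 4.56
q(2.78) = 2.95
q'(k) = 2*k - 1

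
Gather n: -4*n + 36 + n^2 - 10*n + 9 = n^2 - 14*n + 45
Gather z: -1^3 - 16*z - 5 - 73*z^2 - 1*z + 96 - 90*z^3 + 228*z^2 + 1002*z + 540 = -90*z^3 + 155*z^2 + 985*z + 630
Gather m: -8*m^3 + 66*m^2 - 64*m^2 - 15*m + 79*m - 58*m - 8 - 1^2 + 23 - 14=-8*m^3 + 2*m^2 + 6*m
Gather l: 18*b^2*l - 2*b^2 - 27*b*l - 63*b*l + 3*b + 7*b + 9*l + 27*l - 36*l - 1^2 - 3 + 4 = -2*b^2 + 10*b + l*(18*b^2 - 90*b)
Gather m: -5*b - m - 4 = -5*b - m - 4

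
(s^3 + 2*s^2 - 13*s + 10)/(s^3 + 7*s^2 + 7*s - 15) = (s - 2)/(s + 3)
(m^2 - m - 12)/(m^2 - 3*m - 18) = (m - 4)/(m - 6)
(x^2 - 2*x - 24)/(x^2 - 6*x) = (x + 4)/x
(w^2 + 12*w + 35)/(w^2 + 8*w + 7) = (w + 5)/(w + 1)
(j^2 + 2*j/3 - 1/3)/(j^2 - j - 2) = (j - 1/3)/(j - 2)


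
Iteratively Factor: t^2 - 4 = (t + 2)*(t - 2)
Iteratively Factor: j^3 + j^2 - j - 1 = (j - 1)*(j^2 + 2*j + 1) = (j - 1)*(j + 1)*(j + 1)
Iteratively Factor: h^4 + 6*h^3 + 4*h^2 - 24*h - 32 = (h + 4)*(h^3 + 2*h^2 - 4*h - 8) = (h - 2)*(h + 4)*(h^2 + 4*h + 4) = (h - 2)*(h + 2)*(h + 4)*(h + 2)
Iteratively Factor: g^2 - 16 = (g + 4)*(g - 4)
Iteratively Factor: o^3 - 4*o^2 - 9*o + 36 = (o - 3)*(o^2 - o - 12) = (o - 3)*(o + 3)*(o - 4)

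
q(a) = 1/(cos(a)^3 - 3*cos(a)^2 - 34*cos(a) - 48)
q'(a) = (3*sin(a)*cos(a)^2 - 6*sin(a)*cos(a) - 34*sin(a))/(cos(a)^3 - 3*cos(a)^2 - 34*cos(a) - 48)^2 = (3*cos(a)^2 - 6*cos(a) - 34)*sin(a)/((cos(a) - 8)^2*(cos(a) + 2)^2*(cos(a) + 3)^2)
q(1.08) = -0.02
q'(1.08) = -0.01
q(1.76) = -0.02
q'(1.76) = -0.02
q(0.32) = -0.01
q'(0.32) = -0.00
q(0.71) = -0.01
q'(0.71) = -0.00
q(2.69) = -0.05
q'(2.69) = -0.03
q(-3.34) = -0.05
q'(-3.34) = -0.01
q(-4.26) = -0.03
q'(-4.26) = -0.02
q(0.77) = -0.01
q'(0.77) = -0.00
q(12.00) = -0.01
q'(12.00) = 0.00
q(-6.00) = -0.01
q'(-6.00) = 0.00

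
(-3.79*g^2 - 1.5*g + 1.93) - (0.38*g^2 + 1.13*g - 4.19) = -4.17*g^2 - 2.63*g + 6.12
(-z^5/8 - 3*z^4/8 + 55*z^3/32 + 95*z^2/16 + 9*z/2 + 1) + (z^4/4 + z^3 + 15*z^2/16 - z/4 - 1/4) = -z^5/8 - z^4/8 + 87*z^3/32 + 55*z^2/8 + 17*z/4 + 3/4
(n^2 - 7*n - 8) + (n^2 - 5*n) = 2*n^2 - 12*n - 8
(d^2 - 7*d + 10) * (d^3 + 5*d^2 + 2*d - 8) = d^5 - 2*d^4 - 23*d^3 + 28*d^2 + 76*d - 80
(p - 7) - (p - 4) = -3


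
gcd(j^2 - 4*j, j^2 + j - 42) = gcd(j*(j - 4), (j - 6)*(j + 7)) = 1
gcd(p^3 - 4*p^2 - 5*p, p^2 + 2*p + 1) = p + 1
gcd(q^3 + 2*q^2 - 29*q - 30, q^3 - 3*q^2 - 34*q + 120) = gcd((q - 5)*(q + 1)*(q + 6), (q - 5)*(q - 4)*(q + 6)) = q^2 + q - 30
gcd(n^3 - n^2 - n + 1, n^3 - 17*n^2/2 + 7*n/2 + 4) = n - 1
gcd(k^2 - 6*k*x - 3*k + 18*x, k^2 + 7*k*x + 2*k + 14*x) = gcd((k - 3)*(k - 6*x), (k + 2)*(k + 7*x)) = 1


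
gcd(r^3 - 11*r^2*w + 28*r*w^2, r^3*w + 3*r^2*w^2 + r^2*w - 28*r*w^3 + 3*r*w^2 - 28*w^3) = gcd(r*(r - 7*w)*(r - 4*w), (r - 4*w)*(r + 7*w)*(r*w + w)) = r - 4*w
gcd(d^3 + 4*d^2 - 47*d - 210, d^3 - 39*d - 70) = d^2 - 2*d - 35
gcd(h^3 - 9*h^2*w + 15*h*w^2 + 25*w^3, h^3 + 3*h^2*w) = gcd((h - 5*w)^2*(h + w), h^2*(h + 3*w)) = 1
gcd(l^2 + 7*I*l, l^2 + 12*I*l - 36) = 1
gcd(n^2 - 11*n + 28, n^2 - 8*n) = 1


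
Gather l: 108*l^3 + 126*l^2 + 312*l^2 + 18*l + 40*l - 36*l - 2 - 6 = 108*l^3 + 438*l^2 + 22*l - 8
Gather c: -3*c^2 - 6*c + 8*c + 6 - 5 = -3*c^2 + 2*c + 1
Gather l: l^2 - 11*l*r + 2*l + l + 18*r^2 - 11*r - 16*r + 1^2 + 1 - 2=l^2 + l*(3 - 11*r) + 18*r^2 - 27*r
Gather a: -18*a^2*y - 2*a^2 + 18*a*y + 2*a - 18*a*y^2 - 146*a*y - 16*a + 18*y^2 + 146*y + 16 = a^2*(-18*y - 2) + a*(-18*y^2 - 128*y - 14) + 18*y^2 + 146*y + 16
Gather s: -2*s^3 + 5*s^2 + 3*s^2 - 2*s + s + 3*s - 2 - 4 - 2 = -2*s^3 + 8*s^2 + 2*s - 8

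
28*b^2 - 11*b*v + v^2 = (-7*b + v)*(-4*b + v)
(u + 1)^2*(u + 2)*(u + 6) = u^4 + 10*u^3 + 29*u^2 + 32*u + 12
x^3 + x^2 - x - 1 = (x - 1)*(x + 1)^2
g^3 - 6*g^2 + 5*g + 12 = (g - 4)*(g - 3)*(g + 1)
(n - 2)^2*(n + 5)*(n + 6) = n^4 + 7*n^3 - 10*n^2 - 76*n + 120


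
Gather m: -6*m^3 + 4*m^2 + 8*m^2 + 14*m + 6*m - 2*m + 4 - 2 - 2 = -6*m^3 + 12*m^2 + 18*m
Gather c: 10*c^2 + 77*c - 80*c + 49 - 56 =10*c^2 - 3*c - 7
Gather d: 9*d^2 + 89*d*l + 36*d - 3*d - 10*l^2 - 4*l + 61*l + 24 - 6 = 9*d^2 + d*(89*l + 33) - 10*l^2 + 57*l + 18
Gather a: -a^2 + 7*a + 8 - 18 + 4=-a^2 + 7*a - 6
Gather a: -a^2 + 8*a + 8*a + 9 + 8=-a^2 + 16*a + 17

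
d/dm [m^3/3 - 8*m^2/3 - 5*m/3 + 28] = m^2 - 16*m/3 - 5/3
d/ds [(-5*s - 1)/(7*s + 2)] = -3/(7*s + 2)^2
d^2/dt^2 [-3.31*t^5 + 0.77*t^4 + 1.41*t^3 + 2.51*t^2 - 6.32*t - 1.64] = -66.2*t^3 + 9.24*t^2 + 8.46*t + 5.02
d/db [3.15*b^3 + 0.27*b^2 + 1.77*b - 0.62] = 9.45*b^2 + 0.54*b + 1.77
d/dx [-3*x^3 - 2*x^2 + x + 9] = -9*x^2 - 4*x + 1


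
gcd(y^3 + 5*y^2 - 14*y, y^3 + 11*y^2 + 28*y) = y^2 + 7*y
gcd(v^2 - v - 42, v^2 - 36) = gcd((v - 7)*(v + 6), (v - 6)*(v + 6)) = v + 6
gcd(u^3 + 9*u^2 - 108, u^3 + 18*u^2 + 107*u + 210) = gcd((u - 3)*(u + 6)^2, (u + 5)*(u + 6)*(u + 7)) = u + 6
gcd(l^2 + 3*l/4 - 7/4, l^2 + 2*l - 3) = l - 1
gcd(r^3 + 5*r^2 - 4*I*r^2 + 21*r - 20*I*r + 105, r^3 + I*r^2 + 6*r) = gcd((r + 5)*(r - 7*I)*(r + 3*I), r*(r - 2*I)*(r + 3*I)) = r + 3*I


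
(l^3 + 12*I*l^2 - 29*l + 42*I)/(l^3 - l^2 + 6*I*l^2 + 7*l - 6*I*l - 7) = (l + 6*I)/(l - 1)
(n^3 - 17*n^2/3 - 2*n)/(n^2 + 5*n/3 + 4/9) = 3*n*(n - 6)/(3*n + 4)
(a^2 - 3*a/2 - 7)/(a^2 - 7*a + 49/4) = 2*(a + 2)/(2*a - 7)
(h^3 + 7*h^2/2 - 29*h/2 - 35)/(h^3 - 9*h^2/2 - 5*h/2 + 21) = (h + 5)/(h - 3)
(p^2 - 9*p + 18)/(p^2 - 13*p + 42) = (p - 3)/(p - 7)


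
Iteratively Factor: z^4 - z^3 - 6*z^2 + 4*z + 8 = (z - 2)*(z^3 + z^2 - 4*z - 4) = (z - 2)*(z + 2)*(z^2 - z - 2) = (z - 2)^2*(z + 2)*(z + 1)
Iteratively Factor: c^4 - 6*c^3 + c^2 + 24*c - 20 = (c - 5)*(c^3 - c^2 - 4*c + 4) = (c - 5)*(c - 1)*(c^2 - 4) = (c - 5)*(c - 2)*(c - 1)*(c + 2)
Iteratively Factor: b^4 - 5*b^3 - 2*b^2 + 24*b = (b)*(b^3 - 5*b^2 - 2*b + 24) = b*(b - 3)*(b^2 - 2*b - 8) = b*(b - 3)*(b + 2)*(b - 4)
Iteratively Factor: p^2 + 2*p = (p)*(p + 2)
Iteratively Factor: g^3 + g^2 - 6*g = (g)*(g^2 + g - 6) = g*(g + 3)*(g - 2)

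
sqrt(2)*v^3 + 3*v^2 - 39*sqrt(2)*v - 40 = (v - 4*sqrt(2))*(v + 5*sqrt(2))*(sqrt(2)*v + 1)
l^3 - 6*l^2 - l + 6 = (l - 6)*(l - 1)*(l + 1)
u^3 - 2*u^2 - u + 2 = (u - 2)*(u - 1)*(u + 1)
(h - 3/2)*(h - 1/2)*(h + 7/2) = h^3 + 3*h^2/2 - 25*h/4 + 21/8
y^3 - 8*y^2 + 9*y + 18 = (y - 6)*(y - 3)*(y + 1)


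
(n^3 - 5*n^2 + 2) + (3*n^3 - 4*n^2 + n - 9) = 4*n^3 - 9*n^2 + n - 7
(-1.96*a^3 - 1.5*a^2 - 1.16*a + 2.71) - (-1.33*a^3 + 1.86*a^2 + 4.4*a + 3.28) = -0.63*a^3 - 3.36*a^2 - 5.56*a - 0.57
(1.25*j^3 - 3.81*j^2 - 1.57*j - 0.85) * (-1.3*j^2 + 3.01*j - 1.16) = -1.625*j^5 + 8.7155*j^4 - 10.8771*j^3 + 0.7989*j^2 - 0.7373*j + 0.986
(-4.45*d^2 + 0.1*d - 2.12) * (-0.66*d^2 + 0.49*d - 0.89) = 2.937*d^4 - 2.2465*d^3 + 5.4087*d^2 - 1.1278*d + 1.8868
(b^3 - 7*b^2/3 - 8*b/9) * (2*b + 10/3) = 2*b^4 - 4*b^3/3 - 86*b^2/9 - 80*b/27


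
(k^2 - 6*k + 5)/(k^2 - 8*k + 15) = (k - 1)/(k - 3)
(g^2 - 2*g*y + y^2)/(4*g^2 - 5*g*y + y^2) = (-g + y)/(-4*g + y)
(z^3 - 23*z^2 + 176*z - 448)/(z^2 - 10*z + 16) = (z^2 - 15*z + 56)/(z - 2)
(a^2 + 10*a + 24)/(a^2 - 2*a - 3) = (a^2 + 10*a + 24)/(a^2 - 2*a - 3)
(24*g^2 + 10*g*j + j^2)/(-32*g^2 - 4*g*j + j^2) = (-6*g - j)/(8*g - j)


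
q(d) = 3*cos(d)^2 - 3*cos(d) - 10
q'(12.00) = 1.11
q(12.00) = -10.40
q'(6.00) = 0.77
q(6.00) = -10.11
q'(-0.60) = 1.10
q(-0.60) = -10.43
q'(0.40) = -0.98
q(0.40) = -10.22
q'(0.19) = -0.55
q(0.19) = -10.05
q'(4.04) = -5.27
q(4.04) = -6.97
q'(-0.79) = 0.87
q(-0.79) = -10.63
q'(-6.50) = 0.62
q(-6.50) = -10.07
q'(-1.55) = -2.87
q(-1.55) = -10.06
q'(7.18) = -0.58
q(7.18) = -10.70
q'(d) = -6*sin(d)*cos(d) + 3*sin(d)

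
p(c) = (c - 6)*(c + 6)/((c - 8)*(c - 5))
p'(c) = (c - 6)/((c - 8)*(c - 5)) - (c - 6)*(c + 6)/((c - 8)*(c - 5)^2) + (c + 6)/((c - 8)*(c - 5)) - (c - 6)*(c + 6)/((c - 8)^2*(c - 5)) = (-13*c^2 + 152*c - 468)/(c^4 - 26*c^3 + 249*c^2 - 1040*c + 1600)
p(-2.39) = -0.39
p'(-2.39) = -0.15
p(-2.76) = -0.34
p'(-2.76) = -0.14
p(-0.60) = -0.74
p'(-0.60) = -0.24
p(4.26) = -6.45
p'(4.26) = -7.36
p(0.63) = -1.11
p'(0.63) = -0.36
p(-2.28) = -0.41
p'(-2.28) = -0.16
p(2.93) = -2.61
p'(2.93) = -1.22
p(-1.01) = -0.65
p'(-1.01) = -0.22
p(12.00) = 3.86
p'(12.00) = -0.66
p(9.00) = 11.25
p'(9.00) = -9.56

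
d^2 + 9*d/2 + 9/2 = (d + 3/2)*(d + 3)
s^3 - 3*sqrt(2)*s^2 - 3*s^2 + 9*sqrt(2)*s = s*(s - 3)*(s - 3*sqrt(2))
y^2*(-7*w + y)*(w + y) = -7*w^2*y^2 - 6*w*y^3 + y^4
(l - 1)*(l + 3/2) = l^2 + l/2 - 3/2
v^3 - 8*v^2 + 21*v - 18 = (v - 3)^2*(v - 2)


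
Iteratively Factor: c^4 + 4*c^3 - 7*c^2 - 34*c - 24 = (c + 2)*(c^3 + 2*c^2 - 11*c - 12) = (c + 1)*(c + 2)*(c^2 + c - 12) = (c + 1)*(c + 2)*(c + 4)*(c - 3)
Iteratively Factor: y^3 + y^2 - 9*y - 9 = (y + 1)*(y^2 - 9) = (y - 3)*(y + 1)*(y + 3)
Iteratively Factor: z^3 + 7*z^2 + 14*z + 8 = (z + 4)*(z^2 + 3*z + 2) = (z + 1)*(z + 4)*(z + 2)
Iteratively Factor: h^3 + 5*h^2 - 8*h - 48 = (h + 4)*(h^2 + h - 12) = (h - 3)*(h + 4)*(h + 4)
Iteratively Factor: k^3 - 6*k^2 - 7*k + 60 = (k - 5)*(k^2 - k - 12) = (k - 5)*(k + 3)*(k - 4)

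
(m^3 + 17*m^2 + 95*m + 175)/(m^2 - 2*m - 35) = (m^2 + 12*m + 35)/(m - 7)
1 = 1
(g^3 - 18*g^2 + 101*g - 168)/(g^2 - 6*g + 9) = (g^2 - 15*g + 56)/(g - 3)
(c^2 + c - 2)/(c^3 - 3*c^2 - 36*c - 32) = (-c^2 - c + 2)/(-c^3 + 3*c^2 + 36*c + 32)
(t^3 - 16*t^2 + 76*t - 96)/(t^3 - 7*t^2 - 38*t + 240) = (t^2 - 8*t + 12)/(t^2 + t - 30)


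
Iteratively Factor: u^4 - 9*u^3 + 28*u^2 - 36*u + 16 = (u - 2)*(u^3 - 7*u^2 + 14*u - 8) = (u - 2)^2*(u^2 - 5*u + 4) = (u - 2)^2*(u - 1)*(u - 4)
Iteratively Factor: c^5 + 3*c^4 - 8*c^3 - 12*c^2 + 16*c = (c + 2)*(c^4 + c^3 - 10*c^2 + 8*c) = (c - 2)*(c + 2)*(c^3 + 3*c^2 - 4*c) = (c - 2)*(c + 2)*(c + 4)*(c^2 - c) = (c - 2)*(c - 1)*(c + 2)*(c + 4)*(c)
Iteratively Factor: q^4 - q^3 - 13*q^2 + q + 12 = (q - 1)*(q^3 - 13*q - 12) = (q - 1)*(q + 1)*(q^2 - q - 12) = (q - 1)*(q + 1)*(q + 3)*(q - 4)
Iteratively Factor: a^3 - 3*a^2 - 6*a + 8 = (a - 4)*(a^2 + a - 2) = (a - 4)*(a - 1)*(a + 2)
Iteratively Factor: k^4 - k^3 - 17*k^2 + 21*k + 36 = (k + 4)*(k^3 - 5*k^2 + 3*k + 9) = (k - 3)*(k + 4)*(k^2 - 2*k - 3) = (k - 3)*(k + 1)*(k + 4)*(k - 3)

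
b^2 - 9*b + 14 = (b - 7)*(b - 2)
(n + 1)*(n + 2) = n^2 + 3*n + 2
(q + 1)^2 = q^2 + 2*q + 1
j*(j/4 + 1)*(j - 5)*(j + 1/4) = j^4/4 - 3*j^3/16 - 81*j^2/16 - 5*j/4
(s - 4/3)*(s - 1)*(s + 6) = s^3 + 11*s^2/3 - 38*s/3 + 8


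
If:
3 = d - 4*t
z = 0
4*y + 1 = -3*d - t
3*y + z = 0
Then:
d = -1/13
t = -10/13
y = 0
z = 0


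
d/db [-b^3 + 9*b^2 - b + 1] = -3*b^2 + 18*b - 1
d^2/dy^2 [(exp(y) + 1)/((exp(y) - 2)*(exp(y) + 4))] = (exp(4*y) + 2*exp(3*y) + 54*exp(2*y) + 52*exp(y) + 80)*exp(y)/(exp(6*y) + 6*exp(5*y) - 12*exp(4*y) - 88*exp(3*y) + 96*exp(2*y) + 384*exp(y) - 512)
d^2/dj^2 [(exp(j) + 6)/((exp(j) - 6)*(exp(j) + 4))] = (exp(4*j) + 26*exp(3*j) + 108*exp(2*j) + 552*exp(j) + 288)*exp(j)/(exp(6*j) - 6*exp(5*j) - 60*exp(4*j) + 280*exp(3*j) + 1440*exp(2*j) - 3456*exp(j) - 13824)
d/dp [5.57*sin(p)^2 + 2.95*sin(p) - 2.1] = (11.14*sin(p) + 2.95)*cos(p)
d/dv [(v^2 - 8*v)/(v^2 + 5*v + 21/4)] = 8*(26*v^2 + 21*v - 84)/(16*v^4 + 160*v^3 + 568*v^2 + 840*v + 441)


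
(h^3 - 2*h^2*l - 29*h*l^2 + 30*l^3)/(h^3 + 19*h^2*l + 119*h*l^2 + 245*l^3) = (h^2 - 7*h*l + 6*l^2)/(h^2 + 14*h*l + 49*l^2)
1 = 1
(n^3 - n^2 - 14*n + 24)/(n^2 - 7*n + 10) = (n^2 + n - 12)/(n - 5)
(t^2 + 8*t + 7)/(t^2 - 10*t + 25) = (t^2 + 8*t + 7)/(t^2 - 10*t + 25)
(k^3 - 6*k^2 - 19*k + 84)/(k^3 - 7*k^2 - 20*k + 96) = (k - 7)/(k - 8)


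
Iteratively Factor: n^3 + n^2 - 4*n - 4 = (n - 2)*(n^2 + 3*n + 2) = (n - 2)*(n + 2)*(n + 1)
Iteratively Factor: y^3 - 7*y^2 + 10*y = (y - 5)*(y^2 - 2*y) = y*(y - 5)*(y - 2)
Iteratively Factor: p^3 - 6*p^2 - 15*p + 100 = (p - 5)*(p^2 - p - 20) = (p - 5)^2*(p + 4)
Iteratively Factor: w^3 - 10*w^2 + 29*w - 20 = (w - 1)*(w^2 - 9*w + 20) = (w - 5)*(w - 1)*(w - 4)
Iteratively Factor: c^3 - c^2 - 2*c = (c + 1)*(c^2 - 2*c) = (c - 2)*(c + 1)*(c)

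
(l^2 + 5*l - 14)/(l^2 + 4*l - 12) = (l + 7)/(l + 6)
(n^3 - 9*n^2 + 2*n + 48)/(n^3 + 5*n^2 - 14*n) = (n^3 - 9*n^2 + 2*n + 48)/(n*(n^2 + 5*n - 14))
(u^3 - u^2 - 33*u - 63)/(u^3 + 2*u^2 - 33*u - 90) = (u^2 - 4*u - 21)/(u^2 - u - 30)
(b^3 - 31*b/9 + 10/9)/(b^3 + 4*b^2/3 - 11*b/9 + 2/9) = (3*b - 5)/(3*b - 1)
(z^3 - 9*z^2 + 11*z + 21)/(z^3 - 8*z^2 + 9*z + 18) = (z - 7)/(z - 6)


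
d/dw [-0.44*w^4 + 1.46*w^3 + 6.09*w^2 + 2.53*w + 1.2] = -1.76*w^3 + 4.38*w^2 + 12.18*w + 2.53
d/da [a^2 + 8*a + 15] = 2*a + 8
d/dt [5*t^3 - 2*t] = 15*t^2 - 2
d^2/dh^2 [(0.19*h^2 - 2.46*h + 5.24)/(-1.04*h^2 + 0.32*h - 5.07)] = (5.195008*h^3 - 27.994512*h^2 - 67.363296*h + 52.400138)/(1.124864*h^6 - 1.038336*h^5 + 16.770624*h^4 - 10.156544*h^3 + 81.756792*h^2 - 24.676704*h + 130.323843)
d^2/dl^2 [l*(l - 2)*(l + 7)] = 6*l + 10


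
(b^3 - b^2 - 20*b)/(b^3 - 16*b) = (b - 5)/(b - 4)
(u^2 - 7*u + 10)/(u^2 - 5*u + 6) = (u - 5)/(u - 3)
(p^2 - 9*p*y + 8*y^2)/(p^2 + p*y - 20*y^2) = (p^2 - 9*p*y + 8*y^2)/(p^2 + p*y - 20*y^2)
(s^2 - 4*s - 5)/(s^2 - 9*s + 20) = (s + 1)/(s - 4)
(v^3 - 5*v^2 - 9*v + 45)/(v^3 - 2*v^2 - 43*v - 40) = (-v^3 + 5*v^2 + 9*v - 45)/(-v^3 + 2*v^2 + 43*v + 40)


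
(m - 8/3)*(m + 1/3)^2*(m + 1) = m^4 - m^3 - 11*m^2/3 - 53*m/27 - 8/27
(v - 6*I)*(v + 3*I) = v^2 - 3*I*v + 18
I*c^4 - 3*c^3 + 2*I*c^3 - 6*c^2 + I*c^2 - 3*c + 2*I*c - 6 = (c + 2)*(c + I)*(c + 3*I)*(I*c + 1)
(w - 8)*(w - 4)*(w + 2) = w^3 - 10*w^2 + 8*w + 64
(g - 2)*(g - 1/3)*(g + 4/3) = g^3 - g^2 - 22*g/9 + 8/9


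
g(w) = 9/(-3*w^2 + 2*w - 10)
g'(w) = 9*(6*w - 2)/(-3*w^2 + 2*w - 10)^2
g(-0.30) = -0.83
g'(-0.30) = -0.29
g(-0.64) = -0.72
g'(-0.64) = -0.34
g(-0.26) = -0.84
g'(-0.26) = -0.28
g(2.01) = -0.50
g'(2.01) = 0.28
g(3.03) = -0.29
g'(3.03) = 0.15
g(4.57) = -0.14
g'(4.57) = 0.06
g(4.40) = -0.15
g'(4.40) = 0.06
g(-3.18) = -0.19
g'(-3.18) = -0.09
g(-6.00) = -0.07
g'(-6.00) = -0.02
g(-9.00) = -0.03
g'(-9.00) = -0.00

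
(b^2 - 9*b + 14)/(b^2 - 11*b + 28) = (b - 2)/(b - 4)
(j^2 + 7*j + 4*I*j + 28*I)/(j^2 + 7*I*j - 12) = (j + 7)/(j + 3*I)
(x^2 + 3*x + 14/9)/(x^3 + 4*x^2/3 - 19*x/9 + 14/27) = 3*(3*x + 2)/(9*x^2 - 9*x + 2)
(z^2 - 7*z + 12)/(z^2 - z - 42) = (-z^2 + 7*z - 12)/(-z^2 + z + 42)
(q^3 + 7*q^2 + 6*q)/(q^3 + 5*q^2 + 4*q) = (q + 6)/(q + 4)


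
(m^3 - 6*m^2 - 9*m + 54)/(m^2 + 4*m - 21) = (m^2 - 3*m - 18)/(m + 7)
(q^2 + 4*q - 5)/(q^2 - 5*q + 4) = (q + 5)/(q - 4)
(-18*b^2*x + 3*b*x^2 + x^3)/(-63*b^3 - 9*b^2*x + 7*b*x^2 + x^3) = x*(6*b + x)/(21*b^2 + 10*b*x + x^2)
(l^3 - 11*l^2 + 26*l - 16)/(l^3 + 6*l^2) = (l^3 - 11*l^2 + 26*l - 16)/(l^2*(l + 6))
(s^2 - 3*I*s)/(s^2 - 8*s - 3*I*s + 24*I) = s/(s - 8)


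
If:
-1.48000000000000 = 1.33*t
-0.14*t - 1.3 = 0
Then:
No Solution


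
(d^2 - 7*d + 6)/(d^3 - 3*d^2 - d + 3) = (d - 6)/(d^2 - 2*d - 3)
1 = 1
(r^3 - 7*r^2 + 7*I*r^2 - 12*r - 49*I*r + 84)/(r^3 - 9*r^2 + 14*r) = (r^2 + 7*I*r - 12)/(r*(r - 2))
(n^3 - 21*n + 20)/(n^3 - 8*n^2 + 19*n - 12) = (n + 5)/(n - 3)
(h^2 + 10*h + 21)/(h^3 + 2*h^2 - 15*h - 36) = (h + 7)/(h^2 - h - 12)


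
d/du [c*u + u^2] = c + 2*u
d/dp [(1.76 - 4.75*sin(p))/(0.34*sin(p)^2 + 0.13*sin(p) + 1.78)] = (1.615*sin(p)^2 - 1.1968*sin(p) - 8.6838)*cos(p)/(0.1156*sin(p)^4 + 0.0884*sin(p)^3 + 1.2273*sin(p)^2 + 0.4628*sin(p) + 3.1684)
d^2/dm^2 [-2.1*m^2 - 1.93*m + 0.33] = -4.20000000000000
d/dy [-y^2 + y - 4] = 1 - 2*y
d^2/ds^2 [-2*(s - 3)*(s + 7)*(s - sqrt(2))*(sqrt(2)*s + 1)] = -24*sqrt(2)*s^2 - 48*sqrt(2)*s + 12*s + 16 + 88*sqrt(2)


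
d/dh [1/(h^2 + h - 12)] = (-2*h - 1)/(h^2 + h - 12)^2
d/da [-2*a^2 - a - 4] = -4*a - 1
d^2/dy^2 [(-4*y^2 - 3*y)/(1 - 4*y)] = 32/(64*y^3 - 48*y^2 + 12*y - 1)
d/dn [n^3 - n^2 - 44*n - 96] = 3*n^2 - 2*n - 44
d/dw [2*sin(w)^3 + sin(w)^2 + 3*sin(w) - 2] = (6*sin(w)^2 + 2*sin(w) + 3)*cos(w)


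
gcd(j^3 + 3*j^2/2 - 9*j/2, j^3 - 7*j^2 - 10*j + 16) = 1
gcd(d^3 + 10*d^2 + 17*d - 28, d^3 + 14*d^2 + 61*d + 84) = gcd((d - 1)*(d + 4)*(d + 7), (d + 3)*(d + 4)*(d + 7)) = d^2 + 11*d + 28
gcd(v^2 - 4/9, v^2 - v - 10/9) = v + 2/3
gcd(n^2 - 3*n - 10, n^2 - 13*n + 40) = n - 5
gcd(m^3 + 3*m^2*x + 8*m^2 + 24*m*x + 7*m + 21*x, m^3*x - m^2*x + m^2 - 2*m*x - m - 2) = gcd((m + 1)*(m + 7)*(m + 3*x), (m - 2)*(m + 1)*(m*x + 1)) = m + 1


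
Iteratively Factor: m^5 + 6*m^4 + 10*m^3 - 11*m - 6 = (m + 2)*(m^4 + 4*m^3 + 2*m^2 - 4*m - 3) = (m + 1)*(m + 2)*(m^3 + 3*m^2 - m - 3) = (m - 1)*(m + 1)*(m + 2)*(m^2 + 4*m + 3) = (m - 1)*(m + 1)*(m + 2)*(m + 3)*(m + 1)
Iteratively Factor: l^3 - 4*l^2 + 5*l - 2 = (l - 1)*(l^2 - 3*l + 2) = (l - 1)^2*(l - 2)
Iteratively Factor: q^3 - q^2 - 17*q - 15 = (q + 3)*(q^2 - 4*q - 5) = (q - 5)*(q + 3)*(q + 1)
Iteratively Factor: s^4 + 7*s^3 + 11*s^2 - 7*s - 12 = (s + 3)*(s^3 + 4*s^2 - s - 4) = (s + 1)*(s + 3)*(s^2 + 3*s - 4) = (s - 1)*(s + 1)*(s + 3)*(s + 4)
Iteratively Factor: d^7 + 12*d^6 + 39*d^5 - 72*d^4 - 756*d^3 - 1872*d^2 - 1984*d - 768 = (d + 3)*(d^6 + 9*d^5 + 12*d^4 - 108*d^3 - 432*d^2 - 576*d - 256) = (d + 2)*(d + 3)*(d^5 + 7*d^4 - 2*d^3 - 104*d^2 - 224*d - 128) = (d - 4)*(d + 2)*(d + 3)*(d^4 + 11*d^3 + 42*d^2 + 64*d + 32) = (d - 4)*(d + 1)*(d + 2)*(d + 3)*(d^3 + 10*d^2 + 32*d + 32) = (d - 4)*(d + 1)*(d + 2)*(d + 3)*(d + 4)*(d^2 + 6*d + 8) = (d - 4)*(d + 1)*(d + 2)*(d + 3)*(d + 4)^2*(d + 2)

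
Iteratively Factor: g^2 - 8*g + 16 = (g - 4)*(g - 4)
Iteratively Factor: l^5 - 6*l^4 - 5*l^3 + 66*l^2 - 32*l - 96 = (l + 1)*(l^4 - 7*l^3 + 2*l^2 + 64*l - 96) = (l - 2)*(l + 1)*(l^3 - 5*l^2 - 8*l + 48) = (l - 4)*(l - 2)*(l + 1)*(l^2 - l - 12) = (l - 4)^2*(l - 2)*(l + 1)*(l + 3)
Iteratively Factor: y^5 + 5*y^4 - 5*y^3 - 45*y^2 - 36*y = (y + 1)*(y^4 + 4*y^3 - 9*y^2 - 36*y) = (y + 1)*(y + 3)*(y^3 + y^2 - 12*y) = y*(y + 1)*(y + 3)*(y^2 + y - 12) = y*(y + 1)*(y + 3)*(y + 4)*(y - 3)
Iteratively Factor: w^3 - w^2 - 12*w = (w - 4)*(w^2 + 3*w) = (w - 4)*(w + 3)*(w)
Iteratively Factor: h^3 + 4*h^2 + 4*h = (h + 2)*(h^2 + 2*h) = h*(h + 2)*(h + 2)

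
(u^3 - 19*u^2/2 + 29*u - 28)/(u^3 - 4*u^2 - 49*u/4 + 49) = 2*(u - 2)/(2*u + 7)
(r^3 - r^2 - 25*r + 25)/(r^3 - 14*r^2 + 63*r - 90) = (r^2 + 4*r - 5)/(r^2 - 9*r + 18)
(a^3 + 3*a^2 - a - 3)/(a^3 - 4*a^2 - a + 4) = (a + 3)/(a - 4)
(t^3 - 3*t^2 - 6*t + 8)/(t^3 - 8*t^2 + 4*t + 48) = (t - 1)/(t - 6)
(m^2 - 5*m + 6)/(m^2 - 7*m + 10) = (m - 3)/(m - 5)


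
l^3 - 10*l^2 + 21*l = l*(l - 7)*(l - 3)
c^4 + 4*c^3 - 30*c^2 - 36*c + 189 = (c - 3)^2*(c + 3)*(c + 7)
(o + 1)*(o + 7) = o^2 + 8*o + 7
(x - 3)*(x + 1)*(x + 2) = x^3 - 7*x - 6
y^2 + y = y*(y + 1)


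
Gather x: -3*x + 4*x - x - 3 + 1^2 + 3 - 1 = 0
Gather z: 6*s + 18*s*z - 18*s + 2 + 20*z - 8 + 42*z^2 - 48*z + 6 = -12*s + 42*z^2 + z*(18*s - 28)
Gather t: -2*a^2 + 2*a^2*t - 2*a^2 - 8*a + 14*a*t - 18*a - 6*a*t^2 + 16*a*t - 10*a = -4*a^2 - 6*a*t^2 - 36*a + t*(2*a^2 + 30*a)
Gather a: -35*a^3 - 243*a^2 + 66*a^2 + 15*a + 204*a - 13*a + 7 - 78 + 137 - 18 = -35*a^3 - 177*a^2 + 206*a + 48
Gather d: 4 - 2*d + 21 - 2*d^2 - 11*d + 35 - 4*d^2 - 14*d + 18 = -6*d^2 - 27*d + 78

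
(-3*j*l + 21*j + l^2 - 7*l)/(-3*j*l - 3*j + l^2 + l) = (l - 7)/(l + 1)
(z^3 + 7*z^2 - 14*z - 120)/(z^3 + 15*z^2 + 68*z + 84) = (z^2 + z - 20)/(z^2 + 9*z + 14)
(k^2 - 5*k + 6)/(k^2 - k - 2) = (k - 3)/(k + 1)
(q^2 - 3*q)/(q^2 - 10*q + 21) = q/(q - 7)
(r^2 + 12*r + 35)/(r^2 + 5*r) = (r + 7)/r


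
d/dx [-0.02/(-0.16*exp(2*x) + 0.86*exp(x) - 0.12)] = (0.0172 - 0.0064*exp(x))*exp(x)/(0.16*exp(2*x) - 0.86*exp(x) + 0.12)^2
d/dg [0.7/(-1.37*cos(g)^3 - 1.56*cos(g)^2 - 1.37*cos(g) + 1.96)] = (2.877*sin(g)^2 - 2.184*cos(g) - 3.836)*sin(g)/(1.37*cos(g)^3 + 1.56*cos(g)^2 + 1.37*cos(g) - 1.96)^2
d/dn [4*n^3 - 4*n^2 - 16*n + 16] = 12*n^2 - 8*n - 16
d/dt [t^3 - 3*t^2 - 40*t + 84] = 3*t^2 - 6*t - 40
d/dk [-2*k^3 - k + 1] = -6*k^2 - 1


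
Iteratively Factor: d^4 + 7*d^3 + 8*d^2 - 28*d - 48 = (d + 2)*(d^3 + 5*d^2 - 2*d - 24) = (d + 2)*(d + 3)*(d^2 + 2*d - 8) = (d + 2)*(d + 3)*(d + 4)*(d - 2)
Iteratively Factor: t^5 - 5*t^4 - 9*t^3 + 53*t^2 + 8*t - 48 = (t - 4)*(t^4 - t^3 - 13*t^2 + t + 12) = (t - 4)*(t - 1)*(t^3 - 13*t - 12) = (t - 4)*(t - 1)*(t + 1)*(t^2 - t - 12) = (t - 4)^2*(t - 1)*(t + 1)*(t + 3)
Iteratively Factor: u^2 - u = (u)*(u - 1)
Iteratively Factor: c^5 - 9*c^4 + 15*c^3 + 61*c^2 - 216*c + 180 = (c - 2)*(c^4 - 7*c^3 + c^2 + 63*c - 90) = (c - 2)^2*(c^3 - 5*c^2 - 9*c + 45) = (c - 3)*(c - 2)^2*(c^2 - 2*c - 15) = (c - 5)*(c - 3)*(c - 2)^2*(c + 3)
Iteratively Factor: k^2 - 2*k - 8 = (k - 4)*(k + 2)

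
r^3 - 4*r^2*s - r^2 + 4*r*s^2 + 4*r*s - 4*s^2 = (r - 1)*(r - 2*s)^2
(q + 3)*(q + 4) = q^2 + 7*q + 12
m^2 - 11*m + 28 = (m - 7)*(m - 4)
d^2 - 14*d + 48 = (d - 8)*(d - 6)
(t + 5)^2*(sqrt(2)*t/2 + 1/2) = sqrt(2)*t^3/2 + t^2/2 + 5*sqrt(2)*t^2 + 5*t + 25*sqrt(2)*t/2 + 25/2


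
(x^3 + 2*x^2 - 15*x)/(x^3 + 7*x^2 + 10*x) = (x - 3)/(x + 2)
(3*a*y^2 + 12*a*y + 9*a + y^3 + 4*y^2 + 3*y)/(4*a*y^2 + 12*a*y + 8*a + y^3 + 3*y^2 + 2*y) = (3*a*y + 9*a + y^2 + 3*y)/(4*a*y + 8*a + y^2 + 2*y)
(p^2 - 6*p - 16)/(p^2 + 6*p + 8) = (p - 8)/(p + 4)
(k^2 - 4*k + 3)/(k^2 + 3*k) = (k^2 - 4*k + 3)/(k*(k + 3))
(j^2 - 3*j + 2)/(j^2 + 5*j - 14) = (j - 1)/(j + 7)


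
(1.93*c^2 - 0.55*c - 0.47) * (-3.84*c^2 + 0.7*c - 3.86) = -7.4112*c^4 + 3.463*c^3 - 6.03*c^2 + 1.794*c + 1.8142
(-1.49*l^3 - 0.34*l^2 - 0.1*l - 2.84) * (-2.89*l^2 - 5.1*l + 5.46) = 4.3061*l^5 + 8.5816*l^4 - 6.1124*l^3 + 6.8612*l^2 + 13.938*l - 15.5064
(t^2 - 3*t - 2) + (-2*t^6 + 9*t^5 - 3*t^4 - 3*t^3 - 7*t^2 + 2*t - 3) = -2*t^6 + 9*t^5 - 3*t^4 - 3*t^3 - 6*t^2 - t - 5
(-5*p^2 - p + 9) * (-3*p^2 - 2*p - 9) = 15*p^4 + 13*p^3 + 20*p^2 - 9*p - 81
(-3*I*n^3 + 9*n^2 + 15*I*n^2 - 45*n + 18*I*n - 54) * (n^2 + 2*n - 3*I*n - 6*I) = -3*I*n^5 + 9*I*n^4 + 21*I*n^3 + 117*I*n^2 + 432*I*n + 324*I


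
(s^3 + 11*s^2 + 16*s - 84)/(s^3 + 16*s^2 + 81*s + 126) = (s - 2)/(s + 3)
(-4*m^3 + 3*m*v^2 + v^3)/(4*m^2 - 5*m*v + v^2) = (4*m^2 + 4*m*v + v^2)/(-4*m + v)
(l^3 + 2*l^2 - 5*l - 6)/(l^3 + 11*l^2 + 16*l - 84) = (l^2 + 4*l + 3)/(l^2 + 13*l + 42)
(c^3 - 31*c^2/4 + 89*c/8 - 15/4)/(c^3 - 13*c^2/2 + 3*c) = (c - 5/4)/c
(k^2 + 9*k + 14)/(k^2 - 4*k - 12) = (k + 7)/(k - 6)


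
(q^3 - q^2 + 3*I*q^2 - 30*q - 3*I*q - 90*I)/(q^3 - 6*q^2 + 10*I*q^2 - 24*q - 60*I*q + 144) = (q^2 + q*(5 + 3*I) + 15*I)/(q^2 + 10*I*q - 24)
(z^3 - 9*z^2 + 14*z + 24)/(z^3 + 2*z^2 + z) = (z^2 - 10*z + 24)/(z*(z + 1))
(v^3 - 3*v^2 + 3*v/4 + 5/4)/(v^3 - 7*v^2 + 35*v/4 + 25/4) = (v - 1)/(v - 5)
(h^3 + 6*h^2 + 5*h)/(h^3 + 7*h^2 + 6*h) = (h + 5)/(h + 6)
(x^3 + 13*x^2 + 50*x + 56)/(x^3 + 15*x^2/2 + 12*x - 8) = 2*(x^2 + 9*x + 14)/(2*x^2 + 7*x - 4)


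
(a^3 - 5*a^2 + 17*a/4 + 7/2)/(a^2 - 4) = (a^2 - 3*a - 7/4)/(a + 2)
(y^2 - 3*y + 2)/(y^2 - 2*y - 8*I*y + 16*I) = (y - 1)/(y - 8*I)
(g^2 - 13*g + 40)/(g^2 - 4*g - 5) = (g - 8)/(g + 1)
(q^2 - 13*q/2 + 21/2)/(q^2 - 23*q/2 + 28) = (q - 3)/(q - 8)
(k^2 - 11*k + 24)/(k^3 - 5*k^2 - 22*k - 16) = (k - 3)/(k^2 + 3*k + 2)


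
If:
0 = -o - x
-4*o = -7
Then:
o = 7/4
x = -7/4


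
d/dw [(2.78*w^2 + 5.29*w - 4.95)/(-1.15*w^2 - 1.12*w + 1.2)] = (2.9699*w^2 - 4.713*w + 0.803999999999999)/(1.3225*w^4 + 2.576*w^3 - 1.5056*w^2 - 2.688*w + 1.44)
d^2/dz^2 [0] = 0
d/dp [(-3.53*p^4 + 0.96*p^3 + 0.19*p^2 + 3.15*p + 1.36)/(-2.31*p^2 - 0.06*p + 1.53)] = (16.3086*p^5 - 1.5822*p^4 - 21.7188*p^3 + 11.6715*p^2 + 6.8646*p + 4.9011)/(5.3361*p^4 + 0.2772*p^3 - 7.065*p^2 - 0.1836*p + 2.3409)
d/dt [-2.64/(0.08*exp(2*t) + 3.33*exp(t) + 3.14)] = (0.4224*exp(t) + 8.7912)*exp(t)/(0.08*exp(2*t) + 3.33*exp(t) + 3.14)^2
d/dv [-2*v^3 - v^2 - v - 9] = -6*v^2 - 2*v - 1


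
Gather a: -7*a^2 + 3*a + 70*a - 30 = -7*a^2 + 73*a - 30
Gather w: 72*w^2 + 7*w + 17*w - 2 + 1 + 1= 72*w^2 + 24*w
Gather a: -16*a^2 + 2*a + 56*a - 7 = -16*a^2 + 58*a - 7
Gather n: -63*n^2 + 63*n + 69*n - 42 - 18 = -63*n^2 + 132*n - 60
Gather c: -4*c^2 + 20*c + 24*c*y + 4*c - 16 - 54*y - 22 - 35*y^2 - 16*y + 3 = -4*c^2 + c*(24*y + 24) - 35*y^2 - 70*y - 35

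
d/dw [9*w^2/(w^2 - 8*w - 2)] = 18*w*(w^2 - w*(w - 4) - 8*w - 2)/(-w^2 + 8*w + 2)^2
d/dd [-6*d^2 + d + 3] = 1 - 12*d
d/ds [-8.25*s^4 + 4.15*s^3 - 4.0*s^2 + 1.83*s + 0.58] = -33.0*s^3 + 12.45*s^2 - 8.0*s + 1.83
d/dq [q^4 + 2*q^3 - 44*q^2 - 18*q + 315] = 4*q^3 + 6*q^2 - 88*q - 18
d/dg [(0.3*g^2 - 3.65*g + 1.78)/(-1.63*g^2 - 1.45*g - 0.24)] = (-6.3845*g^2 + 5.6588*g + 3.457)/(2.6569*g^4 + 4.727*g^3 + 2.8849*g^2 + 0.696*g + 0.0576)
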